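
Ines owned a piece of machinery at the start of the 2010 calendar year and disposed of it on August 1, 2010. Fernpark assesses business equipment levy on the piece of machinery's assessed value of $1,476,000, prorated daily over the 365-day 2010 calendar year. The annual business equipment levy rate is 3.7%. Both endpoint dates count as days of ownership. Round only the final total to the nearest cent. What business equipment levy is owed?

Days held (January 1 – August 1, 2010): 213 out of 365
Tax = $1,476,000 × 3.7% × 213/365 = $31,869.4685

$31,869.47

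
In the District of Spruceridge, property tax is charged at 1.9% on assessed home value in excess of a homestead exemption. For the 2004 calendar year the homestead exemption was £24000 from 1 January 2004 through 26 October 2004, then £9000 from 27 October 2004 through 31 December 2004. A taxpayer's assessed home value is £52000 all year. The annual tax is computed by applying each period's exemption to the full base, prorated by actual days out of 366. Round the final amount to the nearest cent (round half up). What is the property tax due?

1 January – 26 October 2004: 300 days, exemption £24000 → (£52000 − £24000) × 1.9% × 300/366 = £436.0656
27 October – 31 December 2004: 66 days, exemption £9000 → (£52000 − £9000) × 1.9% × 66/366 = £147.3279
Total = £583.3934

£583.39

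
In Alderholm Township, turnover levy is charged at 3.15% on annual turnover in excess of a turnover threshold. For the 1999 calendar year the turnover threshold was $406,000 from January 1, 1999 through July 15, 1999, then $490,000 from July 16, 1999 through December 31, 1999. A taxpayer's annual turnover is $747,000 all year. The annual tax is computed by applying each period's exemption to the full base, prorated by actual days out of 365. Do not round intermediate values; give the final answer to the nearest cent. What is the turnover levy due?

January 1 – July 15, 1999: 196 days, exemption $406,000 → ($747,000 − $406,000) × 3.15% × 196/365 = $5,768.0384
July 16 – December 31, 1999: 169 days, exemption $490,000 → ($747,000 − $490,000) × 3.15% × 169/365 = $3,748.3274
Total = $9,516.3658

$9,516.37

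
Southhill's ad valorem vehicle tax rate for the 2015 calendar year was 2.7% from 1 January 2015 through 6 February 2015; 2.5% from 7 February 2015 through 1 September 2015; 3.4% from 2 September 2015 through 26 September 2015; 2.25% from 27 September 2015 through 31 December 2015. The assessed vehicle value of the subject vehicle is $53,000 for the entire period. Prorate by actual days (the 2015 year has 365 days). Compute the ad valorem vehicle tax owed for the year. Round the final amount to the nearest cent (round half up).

1 January – 6 February 2015: 37 days at 2.7% → $53,000 × 2.7% × 37/365 = $145.0603
7 February – 1 September 2015: 207 days at 2.5% → $53,000 × 2.5% × 207/365 = $751.4384
2 September – 26 September 2015: 25 days at 3.4% → $53,000 × 3.4% × 25/365 = $123.4247
27 September – 31 December 2015: 96 days at 2.25% → $53,000 × 2.25% × 96/365 = $313.6438
Total = $1,333.5671

$1,333.57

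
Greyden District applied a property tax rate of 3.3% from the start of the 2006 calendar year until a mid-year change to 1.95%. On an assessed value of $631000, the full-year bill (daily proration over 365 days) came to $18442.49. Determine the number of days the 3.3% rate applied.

Let d = days at the first rate; then 365 − d days at the second rate.
$631000 × [3.3%·d + 1.95%·(365−d)] / 365 = $18442.49
Solving gives d = 263, so the new rate took effect on September 21, 2006.

263 days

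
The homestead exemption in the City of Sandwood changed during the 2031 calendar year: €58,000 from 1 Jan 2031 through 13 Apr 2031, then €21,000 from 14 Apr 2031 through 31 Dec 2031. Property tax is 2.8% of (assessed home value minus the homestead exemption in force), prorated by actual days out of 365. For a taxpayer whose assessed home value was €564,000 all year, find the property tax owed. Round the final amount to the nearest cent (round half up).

1 Jan – 13 Apr 2031: 103 days, exemption €58,000 → (€564,000 − €58,000) × 2.8% × 103/365 = €3,998.0932
14 Apr – 31 Dec 2031: 262 days, exemption €21,000 → (€564,000 − €21,000) × 2.8% × 262/365 = €10,913.5562
Total = €14,911.6493

€14,911.65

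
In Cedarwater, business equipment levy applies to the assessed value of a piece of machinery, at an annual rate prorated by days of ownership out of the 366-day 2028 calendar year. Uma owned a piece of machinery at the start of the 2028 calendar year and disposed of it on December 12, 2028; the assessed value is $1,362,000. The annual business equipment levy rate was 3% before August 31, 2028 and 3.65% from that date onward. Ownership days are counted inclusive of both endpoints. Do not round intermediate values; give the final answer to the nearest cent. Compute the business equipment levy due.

$41,254.46

January 1 – August 30, 2028: 243 days at 3% → $1,362,000 × 3% × 243/366 = $27,128.3607
August 31 – December 12, 2028: 104 days at 3.65% → $1,362,000 × 3.65% × 104/366 = $14,126.0984
Total = $41,254.4590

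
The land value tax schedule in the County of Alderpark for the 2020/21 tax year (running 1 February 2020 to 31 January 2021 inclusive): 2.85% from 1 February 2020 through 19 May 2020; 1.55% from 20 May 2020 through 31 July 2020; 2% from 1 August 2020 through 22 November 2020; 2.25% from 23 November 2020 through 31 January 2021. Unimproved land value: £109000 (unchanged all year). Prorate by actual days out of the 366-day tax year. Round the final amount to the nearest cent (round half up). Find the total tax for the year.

1 February – 19 May 2020: 109 days at 2.85% → £109000 × 2.85% × 109/366 = £925.1598
20 May – 31 July 2020: 73 days at 1.55% → £109000 × 1.55% × 73/366 = £336.9768
1 August – 22 November 2020: 114 days at 2% → £109000 × 2% × 114/366 = £679.0164
23 November 2020 – 31 January 2021: 70 days at 2.25% → £109000 × 2.25% × 70/366 = £469.0574
Total = £2410.2104

£2410.21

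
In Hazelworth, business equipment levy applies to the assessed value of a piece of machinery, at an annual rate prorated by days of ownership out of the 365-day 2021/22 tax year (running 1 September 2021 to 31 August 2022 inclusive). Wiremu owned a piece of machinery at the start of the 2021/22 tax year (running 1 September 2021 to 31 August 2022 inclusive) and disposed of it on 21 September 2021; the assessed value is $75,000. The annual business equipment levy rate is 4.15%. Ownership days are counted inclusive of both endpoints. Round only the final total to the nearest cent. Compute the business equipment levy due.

Days held (1 September – 21 September 2021): 21 out of 365
Tax = $75,000 × 4.15% × 21/365 = $179.0753

$179.08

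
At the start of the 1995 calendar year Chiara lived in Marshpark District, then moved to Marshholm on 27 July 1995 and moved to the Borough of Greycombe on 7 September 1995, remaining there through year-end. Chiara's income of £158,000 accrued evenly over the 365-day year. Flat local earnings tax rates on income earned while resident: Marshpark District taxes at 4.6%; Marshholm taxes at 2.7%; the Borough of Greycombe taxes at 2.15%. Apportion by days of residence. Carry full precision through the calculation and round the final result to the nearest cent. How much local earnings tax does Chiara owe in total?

£5,692.33

Marshpark District, 1 January – 26 July 1995: 207 days → £158,000 × 4.6% × 207/365 = £4,121.8521
Marshholm, 27 July – 6 September 1995: 42 days → £158,000 × 2.7% × 42/365 = £490.8822
The Borough of Greycombe, 7 September – 31 December 1995: 116 days → £158,000 × 2.15% × 116/365 = £1,079.5945
Total = £5,692.3288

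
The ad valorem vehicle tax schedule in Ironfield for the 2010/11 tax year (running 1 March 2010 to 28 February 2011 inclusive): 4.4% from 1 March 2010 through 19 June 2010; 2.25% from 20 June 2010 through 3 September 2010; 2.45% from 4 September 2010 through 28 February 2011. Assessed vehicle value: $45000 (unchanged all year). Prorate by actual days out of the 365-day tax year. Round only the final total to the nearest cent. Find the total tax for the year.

$1350.62

1 March – 19 June 2010: 111 days at 4.4% → $45000 × 4.4% × 111/365 = $602.1370
20 June – 3 September 2010: 76 days at 2.25% → $45000 × 2.25% × 76/365 = $210.8219
4 September 2010 – 28 February 2011: 178 days at 2.45% → $45000 × 2.45% × 178/365 = $537.6575
Total = $1350.6164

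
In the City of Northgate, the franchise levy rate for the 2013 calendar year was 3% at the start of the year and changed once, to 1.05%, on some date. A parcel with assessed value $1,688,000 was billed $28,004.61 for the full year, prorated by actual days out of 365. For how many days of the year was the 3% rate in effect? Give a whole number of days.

Let d = days at the first rate; then 365 − d days at the second rate.
$1,688,000 × [3%·d + 1.05%·(365−d)] / 365 = $28,004.61
Solving gives d = 114, so the new rate took effect on April 25, 2013.

114 days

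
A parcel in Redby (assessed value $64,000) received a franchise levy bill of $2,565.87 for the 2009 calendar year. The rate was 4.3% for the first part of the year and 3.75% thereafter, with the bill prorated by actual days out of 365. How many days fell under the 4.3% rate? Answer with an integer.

Let d = days at the first rate; then 365 − d days at the second rate.
$64,000 × [4.3%·d + 3.75%·(365−d)] / 365 = $2,565.87
Solving gives d = 172, so the new rate took effect on 22 June 2009.

172 days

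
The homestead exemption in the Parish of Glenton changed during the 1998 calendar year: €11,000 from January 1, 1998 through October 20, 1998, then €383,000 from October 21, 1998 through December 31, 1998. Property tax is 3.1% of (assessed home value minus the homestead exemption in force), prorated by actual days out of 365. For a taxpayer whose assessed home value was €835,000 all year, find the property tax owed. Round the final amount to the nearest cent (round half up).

€23,269.19

January 1 – October 20, 1998: 293 days, exemption €11,000 → (€835,000 − €11,000) × 3.1% × 293/365 = €20,505.1836
October 21 – December 31, 1998: 72 days, exemption €383,000 → (€835,000 − €383,000) × 3.1% × 72/365 = €2,764.0110
Total = €23,269.1945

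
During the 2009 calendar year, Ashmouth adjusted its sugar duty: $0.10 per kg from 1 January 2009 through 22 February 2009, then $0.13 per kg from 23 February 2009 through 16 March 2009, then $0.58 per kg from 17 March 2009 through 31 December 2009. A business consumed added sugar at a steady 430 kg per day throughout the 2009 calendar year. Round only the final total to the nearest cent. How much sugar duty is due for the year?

$75834.80

1 January – 22 February 2009: 53 days × 430 kg/day = 22,790 kg at $0.10/kg → $2279.00
23 February – 16 March 2009: 22 days × 430 kg/day = 9,460 kg at $0.13/kg → $1229.80
17 March – 31 December 2009: 290 days × 430 kg/day = 124,700 kg at $0.58/kg → $72326.00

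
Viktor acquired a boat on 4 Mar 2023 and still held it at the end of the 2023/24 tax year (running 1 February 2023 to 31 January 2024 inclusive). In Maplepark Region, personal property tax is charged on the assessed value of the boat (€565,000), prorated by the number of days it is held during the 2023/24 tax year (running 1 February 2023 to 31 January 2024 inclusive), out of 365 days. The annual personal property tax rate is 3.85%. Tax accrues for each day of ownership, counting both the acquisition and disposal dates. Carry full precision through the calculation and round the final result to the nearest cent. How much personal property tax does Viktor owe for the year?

€19,905.03

Days held (4 Mar 2023 – 31 Jan 2024): 334 out of 365
Tax = €565,000 × 3.85% × 334/365 = €19,905.0274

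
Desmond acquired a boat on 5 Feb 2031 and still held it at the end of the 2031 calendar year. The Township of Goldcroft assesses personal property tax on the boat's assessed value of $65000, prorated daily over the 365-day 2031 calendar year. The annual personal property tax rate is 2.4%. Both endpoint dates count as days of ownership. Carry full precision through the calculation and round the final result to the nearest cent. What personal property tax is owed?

$1410.41

Days held (5 Feb – 31 Dec 2031): 330 out of 365
Tax = $65000 × 2.4% × 330/365 = $1410.4110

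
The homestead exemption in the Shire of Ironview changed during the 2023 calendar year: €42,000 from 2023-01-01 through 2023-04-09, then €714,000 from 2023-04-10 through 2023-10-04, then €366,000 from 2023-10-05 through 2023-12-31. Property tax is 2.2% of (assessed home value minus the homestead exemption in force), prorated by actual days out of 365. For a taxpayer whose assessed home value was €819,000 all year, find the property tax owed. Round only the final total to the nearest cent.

2023-01-01 to 2023-04-09: 99 days, exemption €42,000 → (€819,000 − €42,000) × 2.2% × 99/365 = €4,636.4548
2023-04-10 to 2023-10-04: 178 days, exemption €714,000 → (€819,000 − €714,000) × 2.2% × 178/365 = €1,126.5205
2023-10-05 to 2023-12-31: 88 days, exemption €366,000 → (€819,000 − €366,000) × 2.2% × 88/365 = €2,402.7616
Total = €8,165.7370

€8,165.74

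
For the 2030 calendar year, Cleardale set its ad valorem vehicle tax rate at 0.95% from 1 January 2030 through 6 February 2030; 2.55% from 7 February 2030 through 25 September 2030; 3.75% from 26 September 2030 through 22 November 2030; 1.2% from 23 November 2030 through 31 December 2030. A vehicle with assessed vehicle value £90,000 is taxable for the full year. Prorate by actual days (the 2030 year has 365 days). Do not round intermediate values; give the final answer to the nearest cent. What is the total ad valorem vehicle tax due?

£2,190.82

1 January – 6 February 2030: 37 days at 0.95% → £90,000 × 0.95% × 37/365 = £86.6712
7 February – 25 September 2030: 231 days at 2.55% → £90,000 × 2.55% × 231/365 = £1,452.4521
26 September – 22 November 2030: 58 days at 3.75% → £90,000 × 3.75% × 58/365 = £536.3014
23 November – 31 December 2030: 39 days at 1.2% → £90,000 × 1.2% × 39/365 = £115.3973
Total = £2,190.8219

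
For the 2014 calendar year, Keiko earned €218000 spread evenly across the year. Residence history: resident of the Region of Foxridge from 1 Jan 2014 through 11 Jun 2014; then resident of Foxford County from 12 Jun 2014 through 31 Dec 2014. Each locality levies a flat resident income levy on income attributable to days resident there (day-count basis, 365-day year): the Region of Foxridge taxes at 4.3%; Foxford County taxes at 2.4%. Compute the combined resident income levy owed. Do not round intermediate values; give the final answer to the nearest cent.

The Region of Foxridge, 1 Jan – 11 Jun 2014: 162 days → €218000 × 4.3% × 162/365 = €4160.5151
Foxford County, 12 Jun – 31 Dec 2014: 203 days → €218000 × 2.4% × 203/365 = €2909.8521
Total = €7070.3671

€7070.37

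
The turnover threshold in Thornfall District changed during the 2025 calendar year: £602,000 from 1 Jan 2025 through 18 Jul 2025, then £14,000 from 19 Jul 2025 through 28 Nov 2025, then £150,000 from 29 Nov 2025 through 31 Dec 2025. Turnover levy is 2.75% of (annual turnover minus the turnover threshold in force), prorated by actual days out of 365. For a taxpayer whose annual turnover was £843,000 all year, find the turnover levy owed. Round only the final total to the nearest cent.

£13,643.39

1 Jan – 18 Jul 2025: 199 days, exemption £602,000 → (£843,000 − £602,000) × 2.75% × 199/365 = £3,613.3493
19 Jul – 28 Nov 2025: 133 days, exemption £14,000 → (£843,000 − £14,000) × 2.75% × 133/365 = £8,307.0342
29 Nov – 31 Dec 2025: 33 days, exemption £150,000 → (£843,000 − £150,000) × 2.75% × 33/365 = £1,723.0068
Total = £13,643.3904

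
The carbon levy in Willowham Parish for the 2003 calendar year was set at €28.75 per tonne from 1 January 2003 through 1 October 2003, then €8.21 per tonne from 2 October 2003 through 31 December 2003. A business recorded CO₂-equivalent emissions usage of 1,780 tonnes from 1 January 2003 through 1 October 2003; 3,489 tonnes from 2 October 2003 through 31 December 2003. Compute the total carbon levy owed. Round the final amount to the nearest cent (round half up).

1 January – 1 October 2003: 1,780 tonnes at €28.75/tonne → €51,175.00
2 October – 31 December 2003: 3,489 tonnes at €8.21/tonne → €28,644.69

€79,819.69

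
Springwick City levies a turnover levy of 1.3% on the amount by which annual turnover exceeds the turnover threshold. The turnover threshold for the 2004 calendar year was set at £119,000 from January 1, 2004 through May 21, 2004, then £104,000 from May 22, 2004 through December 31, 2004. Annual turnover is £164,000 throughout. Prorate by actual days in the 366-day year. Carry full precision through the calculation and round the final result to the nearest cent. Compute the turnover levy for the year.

January 1 – May 21, 2004: 142 days, exemption £119,000 → (£164,000 − £119,000) × 1.3% × 142/366 = £226.9672
May 22 – December 31, 2004: 224 days, exemption £104,000 → (£164,000 − £104,000) × 1.3% × 224/366 = £477.3770
Total = £704.3443

£704.34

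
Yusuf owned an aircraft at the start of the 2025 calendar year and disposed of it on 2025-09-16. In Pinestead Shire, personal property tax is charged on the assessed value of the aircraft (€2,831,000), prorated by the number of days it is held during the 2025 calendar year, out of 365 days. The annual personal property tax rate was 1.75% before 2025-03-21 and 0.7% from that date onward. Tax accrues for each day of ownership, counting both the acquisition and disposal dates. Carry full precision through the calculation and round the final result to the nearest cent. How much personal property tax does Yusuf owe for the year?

2025-01-01 to 2025-03-20: 79 days at 1.75% → €2,831,000 × 1.75% × 79/365 = €10,722.8973
2025-03-21 to 2025-09-16: 180 days at 0.7% → €2,831,000 × 0.7% × 180/365 = €9,772.7671
Total = €20,495.6644

€20,495.66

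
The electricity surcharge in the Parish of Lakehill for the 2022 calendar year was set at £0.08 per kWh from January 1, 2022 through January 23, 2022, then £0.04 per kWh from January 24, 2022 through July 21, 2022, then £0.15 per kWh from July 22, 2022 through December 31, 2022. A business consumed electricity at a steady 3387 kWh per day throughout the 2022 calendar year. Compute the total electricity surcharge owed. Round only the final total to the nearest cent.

January 1 – January 23, 2022: 23 days × 3387 kWh/day = 77,901 kWh at £0.08/kWh → £6,232.08
January 24 – July 21, 2022: 179 days × 3387 kWh/day = 606,273 kWh at £0.04/kWh → £24,250.92
July 22 – December 31, 2022: 163 days × 3387 kWh/day = 552,081 kWh at £0.15/kWh → £82,812.15

£113,295.15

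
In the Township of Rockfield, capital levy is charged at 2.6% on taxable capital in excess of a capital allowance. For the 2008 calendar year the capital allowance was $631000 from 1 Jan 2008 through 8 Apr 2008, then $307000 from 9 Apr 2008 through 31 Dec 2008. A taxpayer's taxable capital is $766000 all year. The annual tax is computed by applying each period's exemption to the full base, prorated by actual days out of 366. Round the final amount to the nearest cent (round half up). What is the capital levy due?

1 Jan – 8 Apr 2008: 99 days, exemption $631000 → ($766000 − $631000) × 2.6% × 99/366 = $949.4262
9 Apr – 31 Dec 2008: 267 days, exemption $307000 → ($766000 − $307000) × 2.6% × 267/366 = $8705.9508
Total = $9655.3770

$9655.38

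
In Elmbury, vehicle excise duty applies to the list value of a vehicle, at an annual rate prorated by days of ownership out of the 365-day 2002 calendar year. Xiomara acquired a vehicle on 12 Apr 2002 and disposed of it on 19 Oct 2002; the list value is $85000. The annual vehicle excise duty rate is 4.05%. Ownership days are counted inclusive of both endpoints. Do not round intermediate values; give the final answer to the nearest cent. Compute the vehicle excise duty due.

Days held (12 Apr – 19 Oct 2002): 191 out of 365
Tax = $85000 × 4.05% × 191/365 = $1801.4178

$1801.42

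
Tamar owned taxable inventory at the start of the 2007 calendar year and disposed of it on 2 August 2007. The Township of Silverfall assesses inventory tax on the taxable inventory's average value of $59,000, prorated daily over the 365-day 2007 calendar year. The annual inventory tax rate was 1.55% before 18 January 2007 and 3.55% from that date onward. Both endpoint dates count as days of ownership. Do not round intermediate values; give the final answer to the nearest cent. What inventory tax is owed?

$1,173.05

1 January – 17 January 2007: 17 days at 1.55% → $59,000 × 1.55% × 17/365 = $42.5932
18 January – 2 August 2007: 197 days at 3.55% → $59,000 × 3.55% × 197/365 = $1,130.4562
Total = $1,173.0493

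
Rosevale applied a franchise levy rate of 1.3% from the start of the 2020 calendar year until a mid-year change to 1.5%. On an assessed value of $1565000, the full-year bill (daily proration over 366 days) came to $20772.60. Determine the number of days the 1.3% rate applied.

316 days

Let d = days at the first rate; then 366 − d days at the second rate.
$1565000 × [1.3%·d + 1.5%·(366−d)] / 366 = $20772.60
Solving gives d = 316, so the new rate took effect on 12 November 2020.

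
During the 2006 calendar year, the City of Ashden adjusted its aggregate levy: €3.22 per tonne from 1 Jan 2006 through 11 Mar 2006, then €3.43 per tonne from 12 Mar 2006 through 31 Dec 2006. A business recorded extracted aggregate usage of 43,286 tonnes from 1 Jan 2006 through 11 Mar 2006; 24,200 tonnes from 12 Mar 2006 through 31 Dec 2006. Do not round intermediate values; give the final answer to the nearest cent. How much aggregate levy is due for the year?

€222386.92

1 Jan – 11 Mar 2006: 43,286 tonnes at €3.22/tonne → €139380.92
12 Mar – 31 Dec 2006: 24,200 tonnes at €3.43/tonne → €83006.00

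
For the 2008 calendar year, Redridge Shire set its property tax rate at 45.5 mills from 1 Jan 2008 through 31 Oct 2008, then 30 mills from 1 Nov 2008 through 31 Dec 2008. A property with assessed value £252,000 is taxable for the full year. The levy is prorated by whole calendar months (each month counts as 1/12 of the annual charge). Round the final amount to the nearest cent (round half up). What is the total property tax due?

£10,815.00

1 Jan – 31 Oct 2008: 10 months at 45.5 mills → £252,000 × 4.55% × 10/12 = £9,555.0000
1 Nov – 31 Dec 2008: 2 months at 30 mills → £252,000 × 3% × 2/12 = £1,260.0000
Total = £10,815.0000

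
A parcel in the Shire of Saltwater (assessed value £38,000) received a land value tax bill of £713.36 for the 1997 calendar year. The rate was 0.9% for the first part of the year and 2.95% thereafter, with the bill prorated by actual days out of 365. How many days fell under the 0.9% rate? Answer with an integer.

Let d = days at the first rate; then 365 − d days at the second rate.
£38,000 × [0.9%·d + 2.95%·(365−d)] / 365 = £713.36
Solving gives d = 191, so the new rate took effect on 11 July 1997.

191 days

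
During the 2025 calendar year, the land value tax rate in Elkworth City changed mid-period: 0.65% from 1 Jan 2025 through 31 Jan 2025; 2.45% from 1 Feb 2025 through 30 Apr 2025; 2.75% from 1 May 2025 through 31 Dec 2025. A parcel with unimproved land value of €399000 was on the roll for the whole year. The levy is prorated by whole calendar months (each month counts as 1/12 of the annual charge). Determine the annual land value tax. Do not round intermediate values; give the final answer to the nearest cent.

1 Jan – 31 Jan 2025: 1 month at 0.65% → €399000 × 0.65% × 1/12 = €216.1250
1 Feb – 30 Apr 2025: 3 months at 2.45% → €399000 × 2.45% × 3/12 = €2443.8750
1 May – 31 Dec 2025: 8 months at 2.75% → €399000 × 2.75% × 8/12 = €7315.0000
Total = €9975.0000

€9975.00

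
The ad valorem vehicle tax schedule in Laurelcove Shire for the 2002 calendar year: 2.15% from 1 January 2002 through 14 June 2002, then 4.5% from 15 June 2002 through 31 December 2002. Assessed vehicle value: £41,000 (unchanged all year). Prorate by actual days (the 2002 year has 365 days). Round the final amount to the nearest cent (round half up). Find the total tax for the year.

1 January – 14 June 2002: 165 days at 2.15% → £41,000 × 2.15% × 165/365 = £398.4863
15 June – 31 December 2002: 200 days at 4.5% → £41,000 × 4.5% × 200/365 = £1,010.9589
Total = £1,409.4452

£1,409.45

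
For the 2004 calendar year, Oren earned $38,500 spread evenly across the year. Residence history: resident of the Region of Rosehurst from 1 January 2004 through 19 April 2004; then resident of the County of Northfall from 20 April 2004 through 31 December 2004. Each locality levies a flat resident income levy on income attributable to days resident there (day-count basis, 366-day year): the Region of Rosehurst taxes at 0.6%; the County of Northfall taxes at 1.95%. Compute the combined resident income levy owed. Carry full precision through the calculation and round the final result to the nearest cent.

The Region of Rosehurst, 1 January – 19 April 2004: 110 days → $38,500 × 0.6% × 110/366 = $69.4262
The County of Northfall, 20 April – 31 December 2004: 256 days → $38,500 × 1.95% × 256/366 = $525.1148
Total = $594.5410

$594.54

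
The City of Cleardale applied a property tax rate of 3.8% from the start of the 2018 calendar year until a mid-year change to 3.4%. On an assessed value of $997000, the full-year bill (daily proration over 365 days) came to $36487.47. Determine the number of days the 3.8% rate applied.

Let d = days at the first rate; then 365 − d days at the second rate.
$997000 × [3.8%·d + 3.4%·(365−d)] / 365 = $36487.47
Solving gives d = 237, so the new rate took effect on 26 Aug 2018.

237 days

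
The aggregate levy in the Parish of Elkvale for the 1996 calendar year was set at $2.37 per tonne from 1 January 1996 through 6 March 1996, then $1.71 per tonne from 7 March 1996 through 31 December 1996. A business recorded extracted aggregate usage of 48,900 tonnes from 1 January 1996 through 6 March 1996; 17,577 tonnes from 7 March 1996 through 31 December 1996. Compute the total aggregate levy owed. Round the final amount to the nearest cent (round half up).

$145,949.67

1 January – 6 March 1996: 48,900 tonnes at $2.37/tonne → $115,893.00
7 March – 31 December 1996: 17,577 tonnes at $1.71/tonne → $30,056.67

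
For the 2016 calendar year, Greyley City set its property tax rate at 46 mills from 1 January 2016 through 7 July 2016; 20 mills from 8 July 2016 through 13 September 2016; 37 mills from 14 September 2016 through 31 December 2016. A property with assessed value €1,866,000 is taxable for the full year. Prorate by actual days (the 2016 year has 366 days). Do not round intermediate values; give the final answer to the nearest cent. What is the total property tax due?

€71,820.61

1 January – 7 July 2016: 189 days at 46 mills → €1,866,000 × 4.6% × 189/366 = €44,325.1475
8 July – 13 September 2016: 68 days at 20 mills → €1,866,000 × 2% × 68/366 = €6,933.7705
14 September – 31 December 2016: 109 days at 37 mills → €1,866,000 × 3.7% × 109/366 = €20,561.6885
Total = €71,820.6066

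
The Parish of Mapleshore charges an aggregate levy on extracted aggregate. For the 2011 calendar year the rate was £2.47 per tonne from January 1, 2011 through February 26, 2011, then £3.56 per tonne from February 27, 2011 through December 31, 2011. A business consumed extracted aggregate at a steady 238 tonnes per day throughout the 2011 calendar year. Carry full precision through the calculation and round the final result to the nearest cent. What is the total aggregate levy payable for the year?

£294,470.26

January 1 – February 26, 2011: 57 days × 238 tonnes/day = 13,566 tonnes at £2.47/tonne → £33,508.02
February 27 – December 31, 2011: 308 days × 238 tonnes/day = 73,304 tonnes at £3.56/tonne → £260,962.24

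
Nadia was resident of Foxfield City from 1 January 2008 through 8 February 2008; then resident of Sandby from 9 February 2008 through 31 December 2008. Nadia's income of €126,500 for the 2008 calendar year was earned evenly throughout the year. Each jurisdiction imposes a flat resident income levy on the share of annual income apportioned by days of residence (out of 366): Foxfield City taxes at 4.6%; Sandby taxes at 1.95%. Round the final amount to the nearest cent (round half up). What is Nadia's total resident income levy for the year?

Foxfield City, 1 January – 8 February 2008: 39 days → €126,500 × 4.6% × 39/366 = €620.0574
Sandby, 9 February – 31 December 2008: 327 days → €126,500 × 1.95% × 327/366 = €2,203.8996
Total = €2,823.9570

€2,823.96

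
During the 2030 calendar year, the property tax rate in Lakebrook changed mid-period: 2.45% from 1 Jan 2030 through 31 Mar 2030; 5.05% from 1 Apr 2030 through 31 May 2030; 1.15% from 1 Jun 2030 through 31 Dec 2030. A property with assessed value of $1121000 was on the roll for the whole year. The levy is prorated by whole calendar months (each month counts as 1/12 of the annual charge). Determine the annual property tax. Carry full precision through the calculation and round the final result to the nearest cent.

1 Jan – 31 Mar 2030: 3 months at 2.45% → $1121000 × 2.45% × 3/12 = $6866.1250
1 Apr – 31 May 2030: 2 months at 5.05% → $1121000 × 5.05% × 2/12 = $9435.0833
1 Jun – 31 Dec 2030: 7 months at 1.15% → $1121000 × 1.15% × 7/12 = $7520.0417
Total = $23821.2500

$23821.25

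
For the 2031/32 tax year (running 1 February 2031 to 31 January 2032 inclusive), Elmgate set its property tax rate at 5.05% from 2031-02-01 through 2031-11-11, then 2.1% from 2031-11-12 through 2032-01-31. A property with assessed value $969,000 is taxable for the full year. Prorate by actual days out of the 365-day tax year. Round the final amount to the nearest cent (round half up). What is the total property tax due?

2031-02-01 to 2031-11-11: 284 days at 5.05% → $969,000 × 5.05% × 284/365 = $38,075.0630
2031-11-12 to 2032-01-31: 81 days at 2.1% → $969,000 × 2.1% × 81/365 = $4,515.8055
Total = $42,590.8685

$42,590.87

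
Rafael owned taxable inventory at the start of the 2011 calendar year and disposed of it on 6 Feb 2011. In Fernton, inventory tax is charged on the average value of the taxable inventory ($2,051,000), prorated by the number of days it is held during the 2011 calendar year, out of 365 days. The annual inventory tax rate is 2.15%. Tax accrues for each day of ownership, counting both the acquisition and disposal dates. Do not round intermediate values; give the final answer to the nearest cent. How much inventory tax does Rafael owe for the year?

Days held (1 Jan – 6 Feb 2011): 37 out of 365
Tax = $2,051,000 × 2.15% × 37/365 = $4,470.0562

$4,470.06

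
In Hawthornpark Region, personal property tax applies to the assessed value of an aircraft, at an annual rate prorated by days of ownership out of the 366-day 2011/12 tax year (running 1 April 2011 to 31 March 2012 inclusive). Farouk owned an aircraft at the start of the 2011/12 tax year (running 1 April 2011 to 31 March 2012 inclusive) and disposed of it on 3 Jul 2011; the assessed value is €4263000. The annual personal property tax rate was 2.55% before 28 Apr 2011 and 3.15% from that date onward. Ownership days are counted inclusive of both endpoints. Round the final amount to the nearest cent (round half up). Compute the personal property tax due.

€32601.47

1 Apr – 27 Apr 2011: 27 days at 2.55% → €4263000 × 2.55% × 27/366 = €8019.3320
28 Apr – 3 Jul 2011: 67 days at 3.15% → €4263000 × 3.15% × 67/366 = €24582.1352
Total = €32601.4672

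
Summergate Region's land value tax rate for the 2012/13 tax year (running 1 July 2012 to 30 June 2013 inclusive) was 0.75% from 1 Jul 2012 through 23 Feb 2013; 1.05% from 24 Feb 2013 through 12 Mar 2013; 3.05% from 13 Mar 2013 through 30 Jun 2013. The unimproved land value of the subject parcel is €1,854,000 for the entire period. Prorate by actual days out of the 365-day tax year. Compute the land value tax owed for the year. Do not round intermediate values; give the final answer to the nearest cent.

1 Jul 2012 – 23 Feb 2013: 238 days at 0.75% → €1,854,000 × 0.75% × 238/365 = €9,066.8219
24 Feb – 12 Mar 2013: 17 days at 1.05% → €1,854,000 × 1.05% × 17/365 = €906.6822
13 Mar – 30 Jun 2013: 110 days at 3.05% → €1,854,000 × 3.05% × 110/365 = €17,041.5616
Total = €27,015.0658

€27,015.07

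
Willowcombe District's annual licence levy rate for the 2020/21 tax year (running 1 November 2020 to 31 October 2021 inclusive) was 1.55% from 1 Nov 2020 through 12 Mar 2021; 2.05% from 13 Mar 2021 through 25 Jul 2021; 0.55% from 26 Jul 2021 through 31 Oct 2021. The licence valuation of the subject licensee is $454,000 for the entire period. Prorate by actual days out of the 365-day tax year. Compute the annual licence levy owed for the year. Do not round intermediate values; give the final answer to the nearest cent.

1 Nov 2020 – 12 Mar 2021: 132 days at 1.55% → $454,000 × 1.55% × 132/365 = $2,544.8877
13 Mar – 25 Jul 2021: 135 days at 2.05% → $454,000 × 2.05% × 135/365 = $3,442.3151
26 Jul – 31 Oct 2021: 98 days at 0.55% → $454,000 × 0.55% × 98/365 = $670.4274
Total = $6,657.6301

$6,657.63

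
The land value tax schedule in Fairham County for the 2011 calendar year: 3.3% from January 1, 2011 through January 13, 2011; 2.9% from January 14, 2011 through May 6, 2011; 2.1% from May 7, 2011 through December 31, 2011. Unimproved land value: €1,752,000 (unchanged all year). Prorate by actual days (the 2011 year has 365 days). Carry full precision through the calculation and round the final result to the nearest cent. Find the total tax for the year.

January 1 – January 13, 2011: 13 days at 3.3% → €1,752,000 × 3.3% × 13/365 = €2,059.2000
January 14 – May 6, 2011: 113 days at 2.9% → €1,752,000 × 2.9% × 113/365 = €15,729.6000
May 7 – December 31, 2011: 239 days at 2.1% → €1,752,000 × 2.1% × 239/365 = €24,091.2000
Total = €41,880.0000

€41,880.00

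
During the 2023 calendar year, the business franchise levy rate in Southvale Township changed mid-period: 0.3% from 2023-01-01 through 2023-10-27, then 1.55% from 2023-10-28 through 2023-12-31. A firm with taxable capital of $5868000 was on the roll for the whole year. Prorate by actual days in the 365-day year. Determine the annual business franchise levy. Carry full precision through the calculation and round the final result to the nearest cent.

$30666.33

2023-01-01 to 2023-10-27: 300 days at 0.3% → $5868000 × 0.3% × 300/365 = $14469.0411
2023-10-28 to 2023-12-31: 65 days at 1.55% → $5868000 × 1.55% × 65/365 = $16197.2877
Total = $30666.3288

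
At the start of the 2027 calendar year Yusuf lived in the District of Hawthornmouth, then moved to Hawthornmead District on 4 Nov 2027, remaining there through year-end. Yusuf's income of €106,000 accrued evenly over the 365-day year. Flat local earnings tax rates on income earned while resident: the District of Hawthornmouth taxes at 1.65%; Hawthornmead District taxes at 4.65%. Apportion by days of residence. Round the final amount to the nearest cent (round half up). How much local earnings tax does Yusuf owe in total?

The District of Hawthornmouth, 1 Jan – 3 Nov 2027: 307 days → €106,000 × 1.65% × 307/365 = €1,471.0767
Hawthornmead District, 4 Nov – 31 Dec 2027: 58 days → €106,000 × 4.65% × 58/365 = €783.2384
Total = €2,254.3151

€2,254.32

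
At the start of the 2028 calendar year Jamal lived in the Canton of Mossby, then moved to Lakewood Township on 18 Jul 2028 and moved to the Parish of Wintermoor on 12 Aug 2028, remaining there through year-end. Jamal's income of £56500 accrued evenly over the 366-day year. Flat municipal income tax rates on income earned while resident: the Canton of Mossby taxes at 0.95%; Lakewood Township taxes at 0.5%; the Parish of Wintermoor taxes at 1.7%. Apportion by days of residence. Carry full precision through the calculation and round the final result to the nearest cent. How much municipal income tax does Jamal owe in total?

£683.79

The Canton of Mossby, 1 Jan – 17 Jul 2028: 199 days → £56500 × 0.95% × 199/366 = £291.8395
Lakewood Township, 18 Jul – 11 Aug 2028: 25 days → £56500 × 0.5% × 25/366 = £19.2964
The Parish of Wintermoor, 12 Aug – 31 Dec 2028: 142 days → £56500 × 1.7% × 142/366 = £372.6530
Total = £683.7889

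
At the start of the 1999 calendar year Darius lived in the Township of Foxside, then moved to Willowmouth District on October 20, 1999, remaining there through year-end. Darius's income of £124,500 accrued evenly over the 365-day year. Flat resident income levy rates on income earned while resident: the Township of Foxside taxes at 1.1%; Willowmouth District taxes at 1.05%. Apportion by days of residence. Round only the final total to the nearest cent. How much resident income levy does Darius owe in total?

The Township of Foxside, January 1 – October 19, 1999: 292 days → £124,500 × 1.1% × 292/365 = £1,095.6000
Willowmouth District, October 20 – December 31, 1999: 73 days → £124,500 × 1.05% × 73/365 = £261.4500
Total = £1,357.0500

£1,357.05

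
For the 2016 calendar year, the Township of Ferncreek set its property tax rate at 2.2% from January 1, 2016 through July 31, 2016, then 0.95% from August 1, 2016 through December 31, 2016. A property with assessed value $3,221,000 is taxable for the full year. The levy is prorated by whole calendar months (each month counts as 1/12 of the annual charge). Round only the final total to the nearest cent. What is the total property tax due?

$54,085.96

January 1 – July 31, 2016: 7 months at 2.2% → $3,221,000 × 2.2% × 7/12 = $41,336.1667
August 1 – December 31, 2016: 5 months at 0.95% → $3,221,000 × 0.95% × 5/12 = $12,749.7917
Total = $54,085.9583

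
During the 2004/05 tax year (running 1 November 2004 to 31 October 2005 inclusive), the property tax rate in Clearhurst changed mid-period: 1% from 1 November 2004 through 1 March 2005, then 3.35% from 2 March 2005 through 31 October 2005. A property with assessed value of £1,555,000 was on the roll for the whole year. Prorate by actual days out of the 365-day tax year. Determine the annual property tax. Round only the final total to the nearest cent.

£39,978.41

1 November 2004 – 1 March 2005: 121 days at 1% → £1,555,000 × 1% × 121/365 = £5,154.9315
2 March – 31 October 2005: 244 days at 3.35% → £1,555,000 × 3.35% × 244/365 = £34,823.4795
Total = £39,978.4110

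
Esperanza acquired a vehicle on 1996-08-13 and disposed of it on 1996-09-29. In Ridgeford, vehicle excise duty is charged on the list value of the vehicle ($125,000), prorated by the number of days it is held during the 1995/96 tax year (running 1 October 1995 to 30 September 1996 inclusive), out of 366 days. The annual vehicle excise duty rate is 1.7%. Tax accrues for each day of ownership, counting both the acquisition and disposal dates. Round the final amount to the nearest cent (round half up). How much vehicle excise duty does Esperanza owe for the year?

$278.69

Days held (1996-08-13 to 1996-09-29): 48 out of 366
Tax = $125,000 × 1.7% × 48/366 = $278.6885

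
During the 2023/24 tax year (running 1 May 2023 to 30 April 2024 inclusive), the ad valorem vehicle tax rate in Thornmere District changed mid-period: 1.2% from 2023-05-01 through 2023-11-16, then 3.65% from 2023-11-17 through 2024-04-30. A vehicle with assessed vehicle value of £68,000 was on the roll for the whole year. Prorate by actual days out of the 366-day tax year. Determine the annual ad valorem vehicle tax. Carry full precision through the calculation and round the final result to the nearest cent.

£1,571.62

2023-05-01 to 2023-11-16: 200 days at 1.2% → £68,000 × 1.2% × 200/366 = £445.9016
2023-11-17 to 2024-04-30: 166 days at 3.65% → £68,000 × 3.65% × 166/366 = £1,125.7158
Total = £1,571.6175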